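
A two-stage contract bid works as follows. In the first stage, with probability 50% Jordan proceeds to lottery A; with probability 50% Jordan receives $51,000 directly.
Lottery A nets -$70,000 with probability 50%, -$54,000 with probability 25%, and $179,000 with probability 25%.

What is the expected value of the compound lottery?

$23,625

EV(A) = 0.5 × (-70000) + 0.25 × (-54000) + 0.25 × 179000 = -35000 − 13500 + 44750 = -3750
Branch B: 51000 (certain)
Overall = 0.5 × (-3750) + 0.5 × 51000 = -1875 + 25500 = 23625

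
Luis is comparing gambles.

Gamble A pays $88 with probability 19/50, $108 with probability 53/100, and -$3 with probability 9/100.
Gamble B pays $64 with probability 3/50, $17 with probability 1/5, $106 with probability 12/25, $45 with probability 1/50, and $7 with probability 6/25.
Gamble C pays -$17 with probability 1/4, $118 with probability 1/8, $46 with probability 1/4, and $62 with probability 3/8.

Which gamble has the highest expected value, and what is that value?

Gamble A ($90.41)

Gamble A = 19/50 × 88 + 53/100 × 108 + 9/100 × (-3) = 33.44 + 57.24 − 0.27 = 90.41
Gamble B = 3/50 × 64 + 1/5 × 17 + 12/25 × 106 + 1/50 × 45 + 6/25 × 7 = 3.84 + 3.4 + 50.88 + 0.9 + 1.68 = 60.7
Gamble C = 1/4 × (-17) + 1/8 × 118 + 1/4 × 46 + 3/8 × 62 = -4.25 + 14.75 + 11.5 + 23.25 = 45.25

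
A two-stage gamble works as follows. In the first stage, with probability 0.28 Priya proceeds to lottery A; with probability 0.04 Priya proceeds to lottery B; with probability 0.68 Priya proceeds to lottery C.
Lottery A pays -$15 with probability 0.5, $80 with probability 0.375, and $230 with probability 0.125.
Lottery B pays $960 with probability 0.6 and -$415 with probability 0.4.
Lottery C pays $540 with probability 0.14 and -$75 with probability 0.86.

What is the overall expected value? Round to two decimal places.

EV(A) = 0.5 × (-15) + 0.375 × 80 + 0.125 × 230 = -7.5 + 30 + 28.75 = 51.25
EV(B) = 0.6 × 960 + 0.4 × (-415) = 576 − 166 = 410
EV(C) = 0.14 × 540 + 0.86 × (-75) = 75.6 − 64.5 = 11.1
Overall = 0.28 × 51.25 + 0.04 × 410 + 0.68 × 11.1 = 14.35 + 16.4 + 7.548 = 38.298

$38.30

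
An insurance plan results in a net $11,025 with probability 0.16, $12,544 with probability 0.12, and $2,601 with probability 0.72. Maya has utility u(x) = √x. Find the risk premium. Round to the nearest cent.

E[u] = 0.16·√11025 + 0.12·√12544 + 0.72·√2601 = 0.16·105 + 0.12·112 + 0.72·51 = 66.96
CE = (66.96)² = 4483.6416
Risk premium = EV − CE = 5142 − 4483.6416 = 658.3584

$658.36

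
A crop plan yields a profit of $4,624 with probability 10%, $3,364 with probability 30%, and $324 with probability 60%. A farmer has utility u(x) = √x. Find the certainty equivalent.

$1,225

E[u] = 0.1·√4624 + 0.3·√3364 + 0.6·√324 = 0.1·68 + 0.3·58 + 0.6·18 = 35
CE = (35)² = 1225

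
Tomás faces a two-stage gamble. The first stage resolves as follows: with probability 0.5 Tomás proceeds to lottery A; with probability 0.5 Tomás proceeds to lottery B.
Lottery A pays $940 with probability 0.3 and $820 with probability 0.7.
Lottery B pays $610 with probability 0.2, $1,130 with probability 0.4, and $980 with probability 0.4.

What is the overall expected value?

EV(A) = 0.3 × 940 + 0.7 × 820 = 282 + 574 = 856
EV(B) = 0.2 × 610 + 0.4 × 1130 + 0.4 × 980 = 122 + 452 + 392 = 966
Overall = 0.5 × 856 + 0.5 × 966 = 428 + 483 = 911

$911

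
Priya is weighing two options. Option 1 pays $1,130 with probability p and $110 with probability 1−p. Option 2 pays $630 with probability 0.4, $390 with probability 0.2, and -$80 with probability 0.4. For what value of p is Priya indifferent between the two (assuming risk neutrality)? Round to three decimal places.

EV(Option 2) = 0.4 × 630 + 0.2 × 390 + 0.4 × (-80) = 252 + 78 − 32 = 298
p·1130 + (1−p)·110 = 298
1020p + 110 = 298
p = (298 − 110) / 1020

p = 0.184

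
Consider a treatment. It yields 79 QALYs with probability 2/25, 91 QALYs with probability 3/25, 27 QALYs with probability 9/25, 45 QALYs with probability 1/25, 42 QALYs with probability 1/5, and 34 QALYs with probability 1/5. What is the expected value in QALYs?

EV = 2/25 × 79 + 3/25 × 91 + 9/25 × 27 + 1/25 × 45 + 1/5 × 42 + 1/5 × 34 = 6.32 + 10.92 + 9.72 + 1.8 + 8.4 + 6.8 = 43.96

43.96 QALYs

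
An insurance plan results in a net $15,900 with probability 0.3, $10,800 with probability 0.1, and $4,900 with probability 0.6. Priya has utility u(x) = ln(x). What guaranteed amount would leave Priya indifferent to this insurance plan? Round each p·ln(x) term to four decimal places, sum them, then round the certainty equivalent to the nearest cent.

E[u] = 0.3·ln(15900) + 0.1·ln(10800) + 0.6·ln(4900) = 2.9022 + 0.9287 + 5.0982 = 8.9291
CE = e^8.9291 ≈ 7548.47

$7,548.47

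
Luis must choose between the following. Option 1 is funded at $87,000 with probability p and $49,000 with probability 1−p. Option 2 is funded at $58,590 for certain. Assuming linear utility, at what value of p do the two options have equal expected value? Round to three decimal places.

p·87000 + (1−p)·49000 = 58590
38000p + 49000 = 58590
p = (58590 − 49000) / 38000

p = 0.252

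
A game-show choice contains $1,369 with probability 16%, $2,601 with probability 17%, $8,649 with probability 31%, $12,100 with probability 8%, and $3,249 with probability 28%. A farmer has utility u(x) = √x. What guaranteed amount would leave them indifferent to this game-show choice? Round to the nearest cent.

E[u] = 0.16·√1369 + 0.17·√2601 + 0.31·√8649 + 0.08·√12100 + 0.28·√3249 = 0.16·37 + 0.17·51 + 0.31·93 + 0.08·110 + 0.28·57 = 68.18
CE = (68.18)² = 4648.5124

$4,648.51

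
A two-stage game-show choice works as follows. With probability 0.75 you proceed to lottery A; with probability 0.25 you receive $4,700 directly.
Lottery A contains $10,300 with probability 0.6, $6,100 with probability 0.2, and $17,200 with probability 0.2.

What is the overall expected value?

$9,305

EV(A) = 0.6 × 10300 + 0.2 × 6100 + 0.2 × 17200 = 6180 + 1220 + 3440 = 10840
Branch B: 4700 (certain)
Overall = 0.75 × 10840 + 0.25 × 4700 = 8130 + 1175 = 9305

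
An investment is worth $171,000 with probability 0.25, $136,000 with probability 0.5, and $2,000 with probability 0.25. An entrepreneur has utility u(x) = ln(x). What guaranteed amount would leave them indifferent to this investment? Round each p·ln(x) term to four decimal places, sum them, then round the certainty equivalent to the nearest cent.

$50,151.31

E[u] = 0.25·ln(171000) + 0.5·ln(136000) + 0.25·ln(2000) = 3.0124 + 5.9102 + 1.9002 = 10.8228
CE = e^10.8228 ≈ 50151.31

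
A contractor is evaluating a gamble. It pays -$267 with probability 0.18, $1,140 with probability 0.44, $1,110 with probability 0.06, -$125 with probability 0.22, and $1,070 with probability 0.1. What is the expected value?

$599.64

EV = 0.18 × (-267) + 0.44 × 1140 + 0.06 × 1110 + 0.22 × (-125) + 0.1 × 1070 = -48.06 + 501.6 + 66.6 − 27.5 + 107 = 599.64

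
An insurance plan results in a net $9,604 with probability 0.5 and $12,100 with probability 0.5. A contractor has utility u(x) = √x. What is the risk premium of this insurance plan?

E[u] = 0.5·√9604 + 0.5·√12100 = 0.5·98 + 0.5·110 = 104
CE = (104)² = 10816
Risk premium = EV − CE = 10852 − 10816 = 36

$36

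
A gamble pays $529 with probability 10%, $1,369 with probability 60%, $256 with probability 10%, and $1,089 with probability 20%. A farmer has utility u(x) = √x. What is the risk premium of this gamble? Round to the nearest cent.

$48.41

E[u] = 0.1·√529 + 0.6·√1369 + 0.1·√256 + 0.2·√1089 = 0.1·23 + 0.6·37 + 0.1·16 + 0.2·33 = 32.7
CE = (32.7)² = 1069.29
Risk premium = EV − CE = 1117.7 − 1069.29 = 48.41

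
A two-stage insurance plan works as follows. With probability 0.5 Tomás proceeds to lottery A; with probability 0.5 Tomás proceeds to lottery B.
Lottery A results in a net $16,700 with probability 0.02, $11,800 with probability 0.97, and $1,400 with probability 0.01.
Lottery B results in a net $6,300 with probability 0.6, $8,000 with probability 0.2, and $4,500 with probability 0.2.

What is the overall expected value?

$9,037

EV(A) = 0.02 × 16700 + 0.97 × 11800 + 0.01 × 1400 = 334 + 11446 + 14 = 11794
EV(B) = 0.6 × 6300 + 0.2 × 8000 + 0.2 × 4500 = 3780 + 1600 + 900 = 6280
Overall = 0.5 × 11794 + 0.5 × 6280 = 5897 + 3140 = 9037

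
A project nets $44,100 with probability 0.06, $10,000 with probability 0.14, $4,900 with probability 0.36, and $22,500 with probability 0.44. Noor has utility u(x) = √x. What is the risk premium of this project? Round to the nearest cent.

$1,833.16

E[u] = 0.06·√44100 + 0.14·√10000 + 0.36·√4900 + 0.44·√22500 = 0.06·210 + 0.14·100 + 0.36·70 + 0.44·150 = 117.8
CE = (117.8)² = 13876.84
Risk premium = EV − CE = 15710 − 13876.84 = 1833.16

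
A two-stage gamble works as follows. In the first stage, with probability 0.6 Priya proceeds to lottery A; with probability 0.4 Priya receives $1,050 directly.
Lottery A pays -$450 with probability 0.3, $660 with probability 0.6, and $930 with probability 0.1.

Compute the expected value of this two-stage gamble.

$632.40

EV(A) = 0.3 × (-450) + 0.6 × 660 + 0.1 × 930 = -135 + 396 + 93 = 354
Branch B: 1050 (certain)
Overall = 0.6 × 354 + 0.4 × 1050 = 212.4 + 420 = 632.4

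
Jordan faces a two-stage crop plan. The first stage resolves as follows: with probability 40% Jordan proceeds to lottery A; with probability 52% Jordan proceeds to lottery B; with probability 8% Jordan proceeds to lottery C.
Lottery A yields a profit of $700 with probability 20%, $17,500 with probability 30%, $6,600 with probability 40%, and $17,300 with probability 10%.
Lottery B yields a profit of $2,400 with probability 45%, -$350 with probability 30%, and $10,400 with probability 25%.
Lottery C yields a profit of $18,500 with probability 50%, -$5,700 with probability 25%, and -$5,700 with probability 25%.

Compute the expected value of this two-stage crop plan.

$6,275

EV(A) = 0.2 × 700 + 0.3 × 17500 + 0.4 × 6600 + 0.1 × 17300 = 140 + 5250 + 2640 + 1730 = 9760
EV(B) = 0.45 × 2400 + 0.3 × (-350) + 0.25 × 10400 = 1080 − 105 + 2600 = 3575
EV(C) = 0.5 × 18500 + 0.25 × (-5700) + 0.25 × (-5700) = 9250 − 1425 − 1425 = 6400
Overall = 0.4 × 9760 + 0.52 × 3575 + 0.08 × 6400 = 3904 + 1859 + 512 = 6275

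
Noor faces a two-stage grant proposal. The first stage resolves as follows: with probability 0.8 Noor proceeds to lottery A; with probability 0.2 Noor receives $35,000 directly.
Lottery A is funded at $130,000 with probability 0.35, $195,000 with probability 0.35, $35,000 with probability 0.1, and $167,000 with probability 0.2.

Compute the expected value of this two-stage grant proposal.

$127,520

EV(A) = 0.35 × 130000 + 0.35 × 195000 + 0.1 × 35000 + 0.2 × 167000 = 45500 + 68250 + 3500 + 33400 = 150650
Branch B: 35000 (certain)
Overall = 0.8 × 150650 + 0.2 × 35000 = 120520 + 7000 = 127520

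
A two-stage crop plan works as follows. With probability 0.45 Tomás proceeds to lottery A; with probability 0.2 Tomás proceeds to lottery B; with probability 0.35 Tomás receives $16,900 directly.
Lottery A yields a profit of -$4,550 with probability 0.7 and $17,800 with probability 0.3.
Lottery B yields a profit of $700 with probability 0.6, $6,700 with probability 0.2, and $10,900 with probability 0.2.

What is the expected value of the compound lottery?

EV(A) = 0.7 × (-4550) + 0.3 × 17800 = -3185 + 5340 = 2155
EV(B) = 0.6 × 700 + 0.2 × 6700 + 0.2 × 10900 = 420 + 1340 + 2180 = 3940
Branch C: 16900 (certain)
Overall = 0.45 × 2155 + 0.2 × 3940 + 0.35 × 16900 = 969.75 + 788 + 5915 = 7672.75

$7,672.75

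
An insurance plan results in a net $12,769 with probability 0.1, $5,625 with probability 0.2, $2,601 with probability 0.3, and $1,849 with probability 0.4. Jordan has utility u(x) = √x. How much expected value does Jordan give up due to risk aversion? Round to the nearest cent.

$464.36

E[u] = 0.1·√12769 + 0.2·√5625 + 0.3·√2601 + 0.4·√1849 = 0.1·113 + 0.2·75 + 0.3·51 + 0.4·43 = 58.8
CE = (58.8)² = 3457.44
Risk premium = EV − CE = 3921.8 − 3457.44 = 464.36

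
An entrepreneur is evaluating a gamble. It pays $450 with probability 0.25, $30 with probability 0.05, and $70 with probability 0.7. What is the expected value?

$163

EV = 0.25 × 450 + 0.05 × 30 + 0.7 × 70 = 112.5 + 1.5 + 49 = 163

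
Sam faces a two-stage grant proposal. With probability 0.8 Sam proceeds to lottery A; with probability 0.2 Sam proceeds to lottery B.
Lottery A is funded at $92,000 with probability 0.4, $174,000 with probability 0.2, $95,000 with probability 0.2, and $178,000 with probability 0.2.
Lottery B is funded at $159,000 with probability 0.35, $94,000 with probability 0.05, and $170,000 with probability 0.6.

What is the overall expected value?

EV(A) = 0.4 × 92000 + 0.2 × 174000 + 0.2 × 95000 + 0.2 × 178000 = 36800 + 34800 + 19000 + 35600 = 126200
EV(B) = 0.35 × 159000 + 0.05 × 94000 + 0.6 × 170000 = 55650 + 4700 + 102000 = 162350
Overall = 0.8 × 126200 + 0.2 × 162350 = 100960 + 32470 = 133430

$133,430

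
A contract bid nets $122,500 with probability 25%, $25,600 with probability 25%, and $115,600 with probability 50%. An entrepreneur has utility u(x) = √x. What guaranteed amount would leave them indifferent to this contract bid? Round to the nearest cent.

$88,506.25

E[u] = 0.25·√122500 + 0.25·√25600 + 0.5·√115600 = 0.25·350 + 0.25·160 + 0.5·340 = 297.5
CE = (297.5)² = 88506.25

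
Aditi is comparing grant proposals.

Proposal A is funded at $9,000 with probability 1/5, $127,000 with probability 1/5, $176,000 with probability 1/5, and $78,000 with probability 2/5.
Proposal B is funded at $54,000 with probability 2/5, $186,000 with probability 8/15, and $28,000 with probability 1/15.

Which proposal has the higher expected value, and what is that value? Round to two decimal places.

Proposal A = 1/5 × 9000 + 1/5 × 127000 + 1/5 × 176000 + 2/5 × 78000 = 1800 + 25400 + 35200 + 31200 = 93600
Proposal B = 2/5 × 54000 + 8/15 × 186000 + 1/15 × 28000 = 21600 + 99200 + 1866.6667 = 122666.6667

Proposal B ($122,666.67)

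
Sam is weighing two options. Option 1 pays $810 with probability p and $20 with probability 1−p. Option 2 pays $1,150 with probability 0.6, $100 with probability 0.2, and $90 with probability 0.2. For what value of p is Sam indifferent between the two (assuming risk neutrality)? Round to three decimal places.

EV(Option 2) = 0.6 × 1150 + 0.2 × 100 + 0.2 × 90 = 690 + 20 + 18 = 728
p·810 + (1−p)·20 = 728
790p + 20 = 728
p = (728 − 20) / 790

p = 0.896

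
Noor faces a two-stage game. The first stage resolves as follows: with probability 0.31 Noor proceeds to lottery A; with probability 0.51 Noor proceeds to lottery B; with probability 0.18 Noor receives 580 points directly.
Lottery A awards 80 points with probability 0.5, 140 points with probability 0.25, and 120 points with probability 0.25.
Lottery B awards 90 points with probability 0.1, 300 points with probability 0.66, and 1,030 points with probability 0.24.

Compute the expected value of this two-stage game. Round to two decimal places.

EV(A) = 0.5 × 80 + 0.25 × 140 + 0.25 × 120 = 40 + 35 + 30 = 105
EV(B) = 0.1 × 90 + 0.66 × 300 + 0.24 × 1030 = 9 + 198 + 247.2 = 454.2
Branch C: 580 (certain)
Overall = 0.31 × 105 + 0.51 × 454.2 + 0.18 × 580 = 32.55 + 231.642 + 104.4 = 368.592

368.59 points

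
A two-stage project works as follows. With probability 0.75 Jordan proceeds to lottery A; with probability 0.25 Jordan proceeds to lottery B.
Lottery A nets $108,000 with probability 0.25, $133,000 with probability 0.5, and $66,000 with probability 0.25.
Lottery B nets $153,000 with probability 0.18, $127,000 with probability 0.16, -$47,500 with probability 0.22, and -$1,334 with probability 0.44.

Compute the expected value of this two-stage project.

EV(A) = 0.25 × 108000 + 0.5 × 133000 + 0.25 × 66000 = 27000 + 66500 + 16500 = 110000
EV(B) = 0.18 × 153000 + 0.16 × 127000 + 0.22 × (-47500) + 0.44 × (-1334) = 27540 + 20320 − 10450 − 586.96 = 36823.04
Overall = 0.75 × 110000 + 0.25 × 36823.04 = 82500 + 9205.76 = 91705.76

$91,705.76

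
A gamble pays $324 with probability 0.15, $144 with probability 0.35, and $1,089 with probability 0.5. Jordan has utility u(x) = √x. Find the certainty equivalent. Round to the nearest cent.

$547.56

E[u] = 0.15·√324 + 0.35·√144 + 0.5·√1089 = 0.15·18 + 0.35·12 + 0.5·33 = 23.4
CE = (23.4)² = 547.56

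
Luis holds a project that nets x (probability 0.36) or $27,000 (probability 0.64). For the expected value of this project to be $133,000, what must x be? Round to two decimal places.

0.36·x + 0.64·27000 = 133000
0.36·x = 133000 − 17280 = 115720
x = 115720 / 0.36 = 321444.4444

x = $321,444.44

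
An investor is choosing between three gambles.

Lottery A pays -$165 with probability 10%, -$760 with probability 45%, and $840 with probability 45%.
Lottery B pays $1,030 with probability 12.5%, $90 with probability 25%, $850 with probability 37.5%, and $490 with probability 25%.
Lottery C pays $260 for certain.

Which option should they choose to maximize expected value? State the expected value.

Lottery B ($592.50)

Lottery A = 0.1 × (-165) + 0.45 × (-760) + 0.45 × 840 = -16.5 − 342 + 378 = 19.5
Lottery B = 0.125 × 1030 + 0.25 × 90 + 0.375 × 850 + 0.25 × 490 = 128.75 + 22.5 + 318.75 + 122.5 = 592.5
Lottery C: 260 (certain)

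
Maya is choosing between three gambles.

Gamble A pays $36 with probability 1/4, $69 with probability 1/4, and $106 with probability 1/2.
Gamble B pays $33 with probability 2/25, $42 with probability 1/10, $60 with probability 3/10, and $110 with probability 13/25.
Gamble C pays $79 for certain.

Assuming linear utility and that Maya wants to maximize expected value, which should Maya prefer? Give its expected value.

Gamble B ($82.04)

Gamble A = 1/4 × 36 + 1/4 × 69 + 1/2 × 106 = 9 + 17.25 + 53 = 79.25
Gamble B = 2/25 × 33 + 1/10 × 42 + 3/10 × 60 + 13/25 × 110 = 2.64 + 4.2 + 18 + 57.2 = 82.04
Gamble C: 79 (certain)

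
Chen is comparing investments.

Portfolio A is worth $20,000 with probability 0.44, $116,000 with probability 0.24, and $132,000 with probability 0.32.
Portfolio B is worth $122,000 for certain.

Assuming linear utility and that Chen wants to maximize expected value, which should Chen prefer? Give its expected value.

Portfolio A = 0.44 × 20000 + 0.24 × 116000 + 0.32 × 132000 = 8800 + 27840 + 42240 = 78880
Portfolio B: 122000 (certain)

Portfolio B ($122,000)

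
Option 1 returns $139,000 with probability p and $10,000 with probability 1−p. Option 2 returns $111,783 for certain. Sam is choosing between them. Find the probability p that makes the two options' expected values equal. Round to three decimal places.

p = 0.789

p·139000 + (1−p)·10000 = 111783
129000p + 10000 = 111783
p = (111783 − 10000) / 129000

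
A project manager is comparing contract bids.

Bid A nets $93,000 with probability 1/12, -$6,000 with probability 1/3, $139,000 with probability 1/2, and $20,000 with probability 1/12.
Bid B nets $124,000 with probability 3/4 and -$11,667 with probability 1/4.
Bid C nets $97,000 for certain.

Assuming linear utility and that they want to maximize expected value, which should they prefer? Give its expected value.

Bid A = 1/12 × 93000 + 1/3 × (-6000) + 1/2 × 139000 + 1/12 × 20000 = 7750 − 2000 + 69500 + 1666.6667 = 76916.6667
Bid B = 3/4 × 124000 + 1/4 × (-11667) = 93000 − 2916.75 = 90083.25
Bid C: 97000 (certain)

Bid C ($97,000)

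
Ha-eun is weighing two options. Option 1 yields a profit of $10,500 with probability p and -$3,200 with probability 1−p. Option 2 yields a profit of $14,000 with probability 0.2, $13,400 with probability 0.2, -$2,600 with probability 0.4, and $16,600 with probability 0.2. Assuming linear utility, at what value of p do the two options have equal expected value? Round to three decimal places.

p = 0.800

EV(Option 2) = 0.2 × 14000 + 0.2 × 13400 + 0.4 × (-2600) + 0.2 × 16600 = 2800 + 2680 − 1040 + 3320 = 7760
p·10500 + (1−p)·(-3200) = 7760
13700p − 3200 = 7760
p = (7760 + 3200) / 13700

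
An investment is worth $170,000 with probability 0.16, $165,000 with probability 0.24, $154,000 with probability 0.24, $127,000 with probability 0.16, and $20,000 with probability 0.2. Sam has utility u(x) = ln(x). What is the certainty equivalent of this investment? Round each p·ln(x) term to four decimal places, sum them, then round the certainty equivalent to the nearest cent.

E[u] = 0.16·ln(170000) + 0.24·ln(165000) + 0.24·ln(154000) + 0.16·ln(127000) + 0.2·ln(20000) = 1.9270 + 2.8833 + 2.8667 + 1.8803 + 1.9807 = 11.5380
CE = e^11.5380 ≈ 102539.15

$102,539.15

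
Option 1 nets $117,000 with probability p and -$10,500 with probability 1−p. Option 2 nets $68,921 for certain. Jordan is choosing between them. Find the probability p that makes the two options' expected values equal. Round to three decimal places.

p·117000 + (1−p)·(-10500) = 68921
127500p − 10500 = 68921
p = (68921 + 10500) / 127500

p = 0.623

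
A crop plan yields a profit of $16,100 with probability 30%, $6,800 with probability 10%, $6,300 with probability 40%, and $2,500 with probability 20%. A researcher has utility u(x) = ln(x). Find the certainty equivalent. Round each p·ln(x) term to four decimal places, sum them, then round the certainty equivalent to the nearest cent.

E[u] = 0.3·ln(16100) + 0.1·ln(6800) + 0.4·ln(6300) + 0.2·ln(2500) = 2.9060 + 0.8825 + 3.4993 + 1.5648 = 8.8526
CE = e^8.8526 ≈ 6992.55

$6,992.55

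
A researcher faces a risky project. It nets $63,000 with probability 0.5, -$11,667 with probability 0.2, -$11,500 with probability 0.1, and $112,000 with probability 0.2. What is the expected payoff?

EV = 0.5 × 63000 + 0.2 × (-11667) + 0.1 × (-11500) + 0.2 × 112000 = 31500 − 2333.4 − 1150 + 22400 = 50416.6

$50,416.60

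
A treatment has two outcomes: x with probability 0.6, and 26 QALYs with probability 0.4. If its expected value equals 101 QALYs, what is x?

0.6·x + 0.4·26 = 101
0.6·x = 101 − 10.4 = 90.6
x = 90.6 / 0.6 = 151

x = 151 QALYs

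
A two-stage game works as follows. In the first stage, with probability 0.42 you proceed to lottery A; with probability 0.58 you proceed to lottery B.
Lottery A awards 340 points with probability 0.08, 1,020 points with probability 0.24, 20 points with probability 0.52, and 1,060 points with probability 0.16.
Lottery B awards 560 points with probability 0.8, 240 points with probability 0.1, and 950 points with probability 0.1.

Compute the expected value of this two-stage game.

518.7 points

EV(A) = 0.08 × 340 + 0.24 × 1020 + 0.52 × 20 + 0.16 × 1060 = 27.2 + 244.8 + 10.4 + 169.6 = 452
EV(B) = 0.8 × 560 + 0.1 × 240 + 0.1 × 950 = 448 + 24 + 95 = 567
Overall = 0.42 × 452 + 0.58 × 567 = 189.84 + 328.86 = 518.7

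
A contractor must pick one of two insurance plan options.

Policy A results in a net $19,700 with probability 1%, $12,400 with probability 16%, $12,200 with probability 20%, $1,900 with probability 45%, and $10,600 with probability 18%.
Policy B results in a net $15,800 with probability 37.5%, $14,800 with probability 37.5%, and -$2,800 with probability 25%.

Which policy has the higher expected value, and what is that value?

Policy B ($10,775)

Policy A = 0.01 × 19700 + 0.16 × 12400 + 0.2 × 12200 + 0.45 × 1900 + 0.18 × 10600 = 197 + 1984 + 2440 + 855 + 1908 = 7384
Policy B = 0.375 × 15800 + 0.375 × 14800 + 0.25 × (-2800) = 5925 + 5550 − 700 = 10775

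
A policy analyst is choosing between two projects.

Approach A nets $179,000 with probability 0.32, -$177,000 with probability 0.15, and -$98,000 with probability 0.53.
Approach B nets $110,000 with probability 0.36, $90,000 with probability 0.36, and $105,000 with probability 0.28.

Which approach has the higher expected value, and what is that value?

Approach A = 0.32 × 179000 + 0.15 × (-177000) + 0.53 × (-98000) = 57280 − 26550 − 51940 = -21210
Approach B = 0.36 × 110000 + 0.36 × 90000 + 0.28 × 105000 = 39600 + 32400 + 29400 = 101400

Approach B ($101,400)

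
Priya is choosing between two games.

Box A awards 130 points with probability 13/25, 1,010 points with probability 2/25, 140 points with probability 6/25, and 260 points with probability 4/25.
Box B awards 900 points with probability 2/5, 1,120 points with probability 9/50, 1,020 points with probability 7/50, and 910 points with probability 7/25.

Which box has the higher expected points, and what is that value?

Box B (959.2 points)

Box A = 13/25 × 130 + 2/25 × 1010 + 6/25 × 140 + 4/25 × 260 = 67.6 + 80.8 + 33.6 + 41.6 = 223.6
Box B = 2/5 × 900 + 9/50 × 1120 + 7/50 × 1020 + 7/25 × 910 = 360 + 201.6 + 142.8 + 254.8 = 959.2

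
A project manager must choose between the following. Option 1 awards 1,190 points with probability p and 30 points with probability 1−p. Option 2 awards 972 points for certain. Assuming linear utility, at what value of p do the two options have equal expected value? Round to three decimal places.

p·1190 + (1−p)·30 = 972
1160p + 30 = 972
p = (972 − 30) / 1160

p = 0.812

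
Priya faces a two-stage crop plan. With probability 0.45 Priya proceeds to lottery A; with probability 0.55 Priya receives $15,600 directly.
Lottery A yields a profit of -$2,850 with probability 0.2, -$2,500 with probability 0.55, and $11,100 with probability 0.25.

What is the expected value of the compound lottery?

EV(A) = 0.2 × (-2850) + 0.55 × (-2500) + 0.25 × 11100 = -570 − 1375 + 2775 = 830
Branch B: 15600 (certain)
Overall = 0.45 × 830 + 0.55 × 15600 = 373.5 + 8580 = 8953.5

$8,953.50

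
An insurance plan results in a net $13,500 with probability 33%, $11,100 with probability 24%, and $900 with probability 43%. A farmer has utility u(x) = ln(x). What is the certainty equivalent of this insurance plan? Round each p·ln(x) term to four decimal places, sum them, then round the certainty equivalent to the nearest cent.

$4,019.45

E[u] = 0.33·ln(13500) + 0.24·ln(11100) + 0.43·ln(900) = 3.1384 + 2.2355 + 2.9250 = 8.2989
CE = e^8.2989 ≈ 4019.45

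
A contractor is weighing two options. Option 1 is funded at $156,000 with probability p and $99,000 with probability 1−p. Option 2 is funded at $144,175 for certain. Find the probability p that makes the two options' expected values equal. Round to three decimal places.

p·156000 + (1−p)·99000 = 144175
57000p + 99000 = 144175
p = (144175 − 99000) / 57000

p = 0.793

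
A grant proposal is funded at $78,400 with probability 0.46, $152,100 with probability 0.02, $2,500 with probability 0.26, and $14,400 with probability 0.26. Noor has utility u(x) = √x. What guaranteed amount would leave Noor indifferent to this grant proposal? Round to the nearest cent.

E[u] = 0.46·√78400 + 0.02·√152100 + 0.26·√2500 + 0.26·√14400 = 0.46·280 + 0.02·390 + 0.26·50 + 0.26·120 = 180.8
CE = (180.8)² = 32688.64

$32,688.64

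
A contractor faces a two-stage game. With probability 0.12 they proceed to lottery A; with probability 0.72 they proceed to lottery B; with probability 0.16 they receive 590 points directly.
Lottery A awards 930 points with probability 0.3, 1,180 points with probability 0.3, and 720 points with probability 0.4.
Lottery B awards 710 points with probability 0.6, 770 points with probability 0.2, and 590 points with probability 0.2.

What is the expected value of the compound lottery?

EV(A) = 0.3 × 930 + 0.3 × 1180 + 0.4 × 720 = 279 + 354 + 288 = 921
EV(B) = 0.6 × 710 + 0.2 × 770 + 0.2 × 590 = 426 + 154 + 118 = 698
Branch C: 590 (certain)
Overall = 0.12 × 921 + 0.72 × 698 + 0.16 × 590 = 110.52 + 502.56 + 94.4 = 707.48

707.48 points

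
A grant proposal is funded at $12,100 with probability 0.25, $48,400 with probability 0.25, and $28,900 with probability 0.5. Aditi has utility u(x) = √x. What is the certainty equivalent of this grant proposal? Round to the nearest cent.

$28,056.25

E[u] = 0.25·√12100 + 0.25·√48400 + 0.5·√28900 = 0.25·110 + 0.25·220 + 0.5·170 = 167.5
CE = (167.5)² = 28056.25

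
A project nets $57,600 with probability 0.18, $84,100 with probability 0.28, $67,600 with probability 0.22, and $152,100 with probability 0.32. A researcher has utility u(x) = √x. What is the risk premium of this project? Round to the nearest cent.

E[u] = 0.18·√57600 + 0.28·√84100 + 0.22·√67600 + 0.32·√152100 = 0.18·240 + 0.28·290 + 0.22·260 + 0.32·390 = 306.4
CE = (306.4)² = 93880.96
Risk premium = EV − CE = 97460 − 93880.96 = 3579.04

$3,579.04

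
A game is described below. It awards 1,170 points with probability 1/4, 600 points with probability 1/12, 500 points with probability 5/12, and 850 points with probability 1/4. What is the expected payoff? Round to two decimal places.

763.33 points

EV = 1/4 × 1170 + 1/12 × 600 + 5/12 × 500 + 1/4 × 850 = 292.5 + 50 + 208.3333 + 212.5 = 763.3333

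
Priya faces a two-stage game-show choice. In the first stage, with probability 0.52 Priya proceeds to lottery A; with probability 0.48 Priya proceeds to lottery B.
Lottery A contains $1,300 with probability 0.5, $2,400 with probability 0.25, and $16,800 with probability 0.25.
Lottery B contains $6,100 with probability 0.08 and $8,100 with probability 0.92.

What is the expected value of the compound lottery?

$6,645.20

EV(A) = 0.5 × 1300 + 0.25 × 2400 + 0.25 × 16800 = 650 + 600 + 4200 = 5450
EV(B) = 0.08 × 6100 + 0.92 × 8100 = 488 + 7452 = 7940
Overall = 0.52 × 5450 + 0.48 × 7940 = 2834 + 3811.2 = 6645.2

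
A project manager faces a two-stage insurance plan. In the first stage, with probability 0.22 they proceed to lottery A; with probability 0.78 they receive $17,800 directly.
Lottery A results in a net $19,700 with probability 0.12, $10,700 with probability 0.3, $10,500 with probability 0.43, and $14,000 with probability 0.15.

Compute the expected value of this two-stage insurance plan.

EV(A) = 0.12 × 19700 + 0.3 × 10700 + 0.43 × 10500 + 0.15 × 14000 = 2364 + 3210 + 4515 + 2100 = 12189
Branch B: 17800 (certain)
Overall = 0.22 × 12189 + 0.78 × 17800 = 2681.58 + 13884 = 16565.58

$16,565.58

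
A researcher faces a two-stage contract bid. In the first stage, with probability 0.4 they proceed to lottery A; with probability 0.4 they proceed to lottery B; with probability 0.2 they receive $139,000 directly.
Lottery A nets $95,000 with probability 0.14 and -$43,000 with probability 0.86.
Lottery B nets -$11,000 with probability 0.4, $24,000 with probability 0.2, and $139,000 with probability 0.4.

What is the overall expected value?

EV(A) = 0.14 × 95000 + 0.86 × (-43000) = 13300 − 36980 = -23680
EV(B) = 0.4 × (-11000) + 0.2 × 24000 + 0.4 × 139000 = -4400 + 4800 + 55600 = 56000
Branch C: 139000 (certain)
Overall = 0.4 × (-23680) + 0.4 × 56000 + 0.2 × 139000 = -9472 + 22400 + 27800 = 40728

$40,728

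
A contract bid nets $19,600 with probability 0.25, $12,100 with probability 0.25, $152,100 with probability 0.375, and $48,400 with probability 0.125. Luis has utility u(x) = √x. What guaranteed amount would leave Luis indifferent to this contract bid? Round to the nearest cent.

$55,814.06

E[u] = 0.25·√19600 + 0.25·√12100 + 0.375·√152100 + 0.125·√48400 = 0.25·140 + 0.25·110 + 0.375·390 + 0.125·220 = 236.25
CE = (236.25)² = 55814.0625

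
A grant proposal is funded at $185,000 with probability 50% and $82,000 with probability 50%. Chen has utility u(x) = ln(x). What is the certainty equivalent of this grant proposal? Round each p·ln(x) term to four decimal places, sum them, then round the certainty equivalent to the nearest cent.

$123,167.44

E[u] = 0.5·ln(185000) + 0.5·ln(82000) = 6.0641 + 5.6572 = 11.7213
CE = e^11.7213 ≈ 123167.44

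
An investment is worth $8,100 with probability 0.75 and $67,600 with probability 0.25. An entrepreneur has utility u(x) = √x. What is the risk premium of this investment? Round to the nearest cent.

$5,418.75

E[u] = 0.75·√8100 + 0.25·√67600 = 0.75·90 + 0.25·260 = 132.5
CE = (132.5)² = 17556.25
Risk premium = EV − CE = 22975 − 17556.25 = 5418.75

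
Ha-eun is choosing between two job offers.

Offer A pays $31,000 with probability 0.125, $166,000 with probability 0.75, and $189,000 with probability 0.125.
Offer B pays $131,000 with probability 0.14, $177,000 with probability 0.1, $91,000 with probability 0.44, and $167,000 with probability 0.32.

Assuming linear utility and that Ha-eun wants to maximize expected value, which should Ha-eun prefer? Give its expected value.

Offer A ($152,000)

Offer A = 0.125 × 31000 + 0.75 × 166000 + 0.125 × 189000 = 3875 + 124500 + 23625 = 152000
Offer B = 0.14 × 131000 + 0.1 × 177000 + 0.44 × 91000 + 0.32 × 167000 = 18340 + 17700 + 40040 + 53440 = 129520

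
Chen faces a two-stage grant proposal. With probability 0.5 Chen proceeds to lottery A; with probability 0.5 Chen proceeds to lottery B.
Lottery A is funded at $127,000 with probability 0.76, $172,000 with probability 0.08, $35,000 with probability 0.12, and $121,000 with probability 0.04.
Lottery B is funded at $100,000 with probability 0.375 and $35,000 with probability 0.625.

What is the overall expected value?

$89,347.50

EV(A) = 0.76 × 127000 + 0.08 × 172000 + 0.12 × 35000 + 0.04 × 121000 = 96520 + 13760 + 4200 + 4840 = 119320
EV(B) = 0.375 × 100000 + 0.625 × 35000 = 37500 + 21875 = 59375
Overall = 0.5 × 119320 + 0.5 × 59375 = 59660 + 29687.5 = 89347.5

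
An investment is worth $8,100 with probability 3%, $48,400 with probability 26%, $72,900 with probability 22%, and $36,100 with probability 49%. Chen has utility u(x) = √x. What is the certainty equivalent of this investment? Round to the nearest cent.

E[u] = 0.03·√8100 + 0.26·√48400 + 0.22·√72900 + 0.49·√36100 = 0.03·90 + 0.26·220 + 0.22·270 + 0.49·190 = 212.4
CE = (212.4)² = 45113.76

$45,113.76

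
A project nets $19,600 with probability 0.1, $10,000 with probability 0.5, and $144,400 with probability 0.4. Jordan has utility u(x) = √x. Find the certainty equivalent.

$46,656

E[u] = 0.1·√19600 + 0.5·√10000 + 0.4·√144400 = 0.1·140 + 0.5·100 + 0.4·380 = 216
CE = (216)² = 46656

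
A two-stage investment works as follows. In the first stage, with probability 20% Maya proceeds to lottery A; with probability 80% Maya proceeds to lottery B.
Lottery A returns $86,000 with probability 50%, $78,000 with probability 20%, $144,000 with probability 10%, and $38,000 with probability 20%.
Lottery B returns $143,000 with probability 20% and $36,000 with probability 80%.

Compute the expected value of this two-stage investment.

EV(A) = 0.5 × 86000 + 0.2 × 78000 + 0.1 × 144000 + 0.2 × 38000 = 43000 + 15600 + 14400 + 7600 = 80600
EV(B) = 0.2 × 143000 + 0.8 × 36000 = 28600 + 28800 = 57400
Overall = 0.2 × 80600 + 0.8 × 57400 = 16120 + 45920 = 62040

$62,040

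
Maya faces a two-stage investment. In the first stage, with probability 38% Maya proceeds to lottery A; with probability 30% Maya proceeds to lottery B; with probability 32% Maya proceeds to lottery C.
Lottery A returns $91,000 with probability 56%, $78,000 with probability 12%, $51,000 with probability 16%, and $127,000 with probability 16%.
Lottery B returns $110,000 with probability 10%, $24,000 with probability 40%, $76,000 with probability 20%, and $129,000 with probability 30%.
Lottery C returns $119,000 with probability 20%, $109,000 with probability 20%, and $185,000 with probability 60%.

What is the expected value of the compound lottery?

EV(A) = 0.56 × 91000 + 0.12 × 78000 + 0.16 × 51000 + 0.16 × 127000 = 50960 + 9360 + 8160 + 20320 = 88800
EV(B) = 0.1 × 110000 + 0.4 × 24000 + 0.2 × 76000 + 0.3 × 129000 = 11000 + 9600 + 15200 + 38700 = 74500
EV(C) = 0.2 × 119000 + 0.2 × 109000 + 0.6 × 185000 = 23800 + 21800 + 111000 = 156600
Overall = 0.38 × 88800 + 0.3 × 74500 + 0.32 × 156600 = 33744 + 22350 + 50112 = 106206

$106,206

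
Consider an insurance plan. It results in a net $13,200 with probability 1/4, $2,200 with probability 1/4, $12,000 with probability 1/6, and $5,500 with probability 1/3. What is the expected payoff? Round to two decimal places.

EV = 1/4 × 13200 + 1/4 × 2200 + 1/6 × 12000 + 1/3 × 5500 = 3300 + 550 + 2000 + 1833.3333 = 7683.3333

$7,683.33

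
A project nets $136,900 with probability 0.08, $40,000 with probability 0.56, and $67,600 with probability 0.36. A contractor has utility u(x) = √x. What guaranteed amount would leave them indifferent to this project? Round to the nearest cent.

E[u] = 0.08·√136900 + 0.56·√40000 + 0.36·√67600 = 0.08·370 + 0.56·200 + 0.36·260 = 235.2
CE = (235.2)² = 55319.04

$55,319.04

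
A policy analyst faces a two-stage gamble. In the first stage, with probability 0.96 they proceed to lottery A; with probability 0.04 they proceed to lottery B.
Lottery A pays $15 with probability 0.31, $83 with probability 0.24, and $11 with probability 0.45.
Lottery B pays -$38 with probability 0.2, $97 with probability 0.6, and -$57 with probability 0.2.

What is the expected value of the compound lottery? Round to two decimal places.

EV(A) = 0.31 × 15 + 0.24 × 83 + 0.45 × 11 = 4.65 + 19.92 + 4.95 = 29.52
EV(B) = 0.2 × (-38) + 0.6 × 97 + 0.2 × (-57) = -7.6 + 58.2 − 11.4 = 39.2
Overall = 0.96 × 29.52 + 0.04 × 39.2 = 28.3392 + 1.568 = 29.9072

$29.91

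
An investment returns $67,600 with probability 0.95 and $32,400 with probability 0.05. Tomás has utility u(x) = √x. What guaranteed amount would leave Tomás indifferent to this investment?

E[u] = 0.95·√67600 + 0.05·√32400 = 0.95·260 + 0.05·180 = 256
CE = (256)² = 65536

$65,536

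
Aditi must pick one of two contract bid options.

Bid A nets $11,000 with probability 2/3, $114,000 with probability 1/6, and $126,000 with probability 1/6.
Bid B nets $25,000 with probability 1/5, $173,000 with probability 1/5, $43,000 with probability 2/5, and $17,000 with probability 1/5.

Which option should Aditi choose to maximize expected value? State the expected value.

Bid A = 2/3 × 11000 + 1/6 × 114000 + 1/6 × 126000 = 7333.3333 + 19000 + 21000 = 47333.3333
Bid B = 1/5 × 25000 + 1/5 × 173000 + 2/5 × 43000 + 1/5 × 17000 = 5000 + 34600 + 17200 + 3400 = 60200

Bid B ($60,200)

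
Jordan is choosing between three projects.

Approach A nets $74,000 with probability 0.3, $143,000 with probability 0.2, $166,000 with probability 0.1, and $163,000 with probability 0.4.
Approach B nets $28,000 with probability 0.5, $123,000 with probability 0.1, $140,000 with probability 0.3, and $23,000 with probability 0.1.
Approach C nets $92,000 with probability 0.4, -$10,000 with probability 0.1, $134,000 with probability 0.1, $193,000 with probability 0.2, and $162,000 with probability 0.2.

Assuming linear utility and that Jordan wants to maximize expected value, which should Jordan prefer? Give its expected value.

Approach A = 0.3 × 74000 + 0.2 × 143000 + 0.1 × 166000 + 0.4 × 163000 = 22200 + 28600 + 16600 + 65200 = 132600
Approach B = 0.5 × 28000 + 0.1 × 123000 + 0.3 × 140000 + 0.1 × 23000 = 14000 + 12300 + 42000 + 2300 = 70600
Approach C = 0.4 × 92000 + 0.1 × (-10000) + 0.1 × 134000 + 0.2 × 193000 + 0.2 × 162000 = 36800 − 1000 + 13400 + 38600 + 32400 = 120200

Approach A ($132,600)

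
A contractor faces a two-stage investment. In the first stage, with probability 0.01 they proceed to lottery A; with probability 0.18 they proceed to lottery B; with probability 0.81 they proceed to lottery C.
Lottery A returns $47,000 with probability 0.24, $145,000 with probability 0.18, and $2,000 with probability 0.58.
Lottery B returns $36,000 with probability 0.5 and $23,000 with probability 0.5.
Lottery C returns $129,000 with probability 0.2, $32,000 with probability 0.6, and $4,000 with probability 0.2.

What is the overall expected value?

EV(A) = 0.24 × 47000 + 0.18 × 145000 + 0.58 × 2000 = 11280 + 26100 + 1160 = 38540
EV(B) = 0.5 × 36000 + 0.5 × 23000 = 18000 + 11500 = 29500
EV(C) = 0.2 × 129000 + 0.6 × 32000 + 0.2 × 4000 = 25800 + 19200 + 800 = 45800
Overall = 0.01 × 38540 + 0.18 × 29500 + 0.81 × 45800 = 385.4 + 5310 + 37098 = 42793.4

$42,793.40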